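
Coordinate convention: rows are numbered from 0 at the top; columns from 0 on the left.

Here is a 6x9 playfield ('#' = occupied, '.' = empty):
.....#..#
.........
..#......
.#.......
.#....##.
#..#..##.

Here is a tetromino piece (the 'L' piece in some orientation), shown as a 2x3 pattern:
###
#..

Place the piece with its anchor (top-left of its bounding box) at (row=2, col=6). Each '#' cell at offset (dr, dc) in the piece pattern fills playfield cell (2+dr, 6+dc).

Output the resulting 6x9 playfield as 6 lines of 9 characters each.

Fill (2+0,6+0) = (2,6)
Fill (2+0,6+1) = (2,7)
Fill (2+0,6+2) = (2,8)
Fill (2+1,6+0) = (3,6)

Answer: .....#..#
.........
..#...###
.#....#..
.#....##.
#..#..##.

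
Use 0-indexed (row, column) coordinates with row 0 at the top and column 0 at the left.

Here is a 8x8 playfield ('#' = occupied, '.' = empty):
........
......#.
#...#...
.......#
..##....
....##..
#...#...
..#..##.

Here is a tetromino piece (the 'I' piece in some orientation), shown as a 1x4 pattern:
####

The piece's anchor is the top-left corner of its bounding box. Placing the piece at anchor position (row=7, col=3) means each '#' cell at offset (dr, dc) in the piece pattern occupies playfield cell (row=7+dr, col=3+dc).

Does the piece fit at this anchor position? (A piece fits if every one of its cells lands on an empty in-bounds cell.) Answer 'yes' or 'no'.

Answer: no

Derivation:
Check each piece cell at anchor (7, 3):
  offset (0,0) -> (7,3): empty -> OK
  offset (0,1) -> (7,4): empty -> OK
  offset (0,2) -> (7,5): occupied ('#') -> FAIL
  offset (0,3) -> (7,6): occupied ('#') -> FAIL
All cells valid: no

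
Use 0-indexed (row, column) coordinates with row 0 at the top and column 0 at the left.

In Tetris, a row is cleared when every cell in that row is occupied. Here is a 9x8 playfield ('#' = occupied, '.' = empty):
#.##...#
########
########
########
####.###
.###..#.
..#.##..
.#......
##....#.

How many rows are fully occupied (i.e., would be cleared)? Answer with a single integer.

Answer: 3

Derivation:
Check each row:
  row 0: 4 empty cells -> not full
  row 1: 0 empty cells -> FULL (clear)
  row 2: 0 empty cells -> FULL (clear)
  row 3: 0 empty cells -> FULL (clear)
  row 4: 1 empty cell -> not full
  row 5: 4 empty cells -> not full
  row 6: 5 empty cells -> not full
  row 7: 7 empty cells -> not full
  row 8: 5 empty cells -> not full
Total rows cleared: 3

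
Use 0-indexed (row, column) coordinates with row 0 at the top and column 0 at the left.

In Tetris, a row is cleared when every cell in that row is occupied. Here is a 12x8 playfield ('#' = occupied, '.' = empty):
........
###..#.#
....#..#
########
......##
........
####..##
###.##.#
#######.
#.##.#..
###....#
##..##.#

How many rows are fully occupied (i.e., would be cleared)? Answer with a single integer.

Check each row:
  row 0: 8 empty cells -> not full
  row 1: 3 empty cells -> not full
  row 2: 6 empty cells -> not full
  row 3: 0 empty cells -> FULL (clear)
  row 4: 6 empty cells -> not full
  row 5: 8 empty cells -> not full
  row 6: 2 empty cells -> not full
  row 7: 2 empty cells -> not full
  row 8: 1 empty cell -> not full
  row 9: 4 empty cells -> not full
  row 10: 4 empty cells -> not full
  row 11: 3 empty cells -> not full
Total rows cleared: 1

Answer: 1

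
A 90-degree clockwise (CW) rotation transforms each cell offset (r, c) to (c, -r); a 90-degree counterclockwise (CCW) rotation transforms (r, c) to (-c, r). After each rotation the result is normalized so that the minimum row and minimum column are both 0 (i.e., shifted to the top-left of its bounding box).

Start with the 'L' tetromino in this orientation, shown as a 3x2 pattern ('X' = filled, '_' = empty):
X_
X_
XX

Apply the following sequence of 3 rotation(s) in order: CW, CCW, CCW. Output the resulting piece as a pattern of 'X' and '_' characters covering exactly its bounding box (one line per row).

Answer: __X
XXX

Derivation:
Start:
X_
X_
XX
After rotation 1 (CW):
XXX
X__
After rotation 2 (CCW):
X_
X_
XX
After rotation 3 (CCW):
__X
XXX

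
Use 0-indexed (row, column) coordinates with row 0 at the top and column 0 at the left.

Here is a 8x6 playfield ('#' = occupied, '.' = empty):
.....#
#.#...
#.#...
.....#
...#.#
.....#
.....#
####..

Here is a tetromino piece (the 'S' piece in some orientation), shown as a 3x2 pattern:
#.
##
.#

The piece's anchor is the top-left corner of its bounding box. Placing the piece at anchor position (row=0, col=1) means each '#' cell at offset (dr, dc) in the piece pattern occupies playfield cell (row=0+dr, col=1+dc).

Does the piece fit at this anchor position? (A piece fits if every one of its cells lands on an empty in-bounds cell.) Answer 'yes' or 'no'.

Answer: no

Derivation:
Check each piece cell at anchor (0, 1):
  offset (0,0) -> (0,1): empty -> OK
  offset (1,0) -> (1,1): empty -> OK
  offset (1,1) -> (1,2): occupied ('#') -> FAIL
  offset (2,1) -> (2,2): occupied ('#') -> FAIL
All cells valid: no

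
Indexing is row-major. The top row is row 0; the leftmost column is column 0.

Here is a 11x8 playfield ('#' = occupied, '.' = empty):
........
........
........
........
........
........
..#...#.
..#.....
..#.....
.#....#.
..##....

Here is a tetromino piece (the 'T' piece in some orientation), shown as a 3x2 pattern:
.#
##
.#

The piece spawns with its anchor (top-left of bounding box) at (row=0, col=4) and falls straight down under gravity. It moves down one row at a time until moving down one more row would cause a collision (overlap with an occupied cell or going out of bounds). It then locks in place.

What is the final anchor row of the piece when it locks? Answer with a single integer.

Spawn at (row=0, col=4). Try each row:
  row 0: fits
  row 1: fits
  row 2: fits
  row 3: fits
  row 4: fits
  row 5: fits
  row 6: fits
  row 7: fits
  row 8: fits
  row 9: blocked -> lock at row 8

Answer: 8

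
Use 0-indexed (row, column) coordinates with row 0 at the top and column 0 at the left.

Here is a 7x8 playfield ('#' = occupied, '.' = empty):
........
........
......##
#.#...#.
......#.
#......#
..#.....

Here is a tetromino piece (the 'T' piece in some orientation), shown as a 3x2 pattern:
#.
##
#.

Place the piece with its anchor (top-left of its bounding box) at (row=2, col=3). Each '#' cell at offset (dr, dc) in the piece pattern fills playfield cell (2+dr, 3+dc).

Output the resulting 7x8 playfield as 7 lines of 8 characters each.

Fill (2+0,3+0) = (2,3)
Fill (2+1,3+0) = (3,3)
Fill (2+1,3+1) = (3,4)
Fill (2+2,3+0) = (4,3)

Answer: ........
........
...#..##
#.###.#.
...#..#.
#......#
..#.....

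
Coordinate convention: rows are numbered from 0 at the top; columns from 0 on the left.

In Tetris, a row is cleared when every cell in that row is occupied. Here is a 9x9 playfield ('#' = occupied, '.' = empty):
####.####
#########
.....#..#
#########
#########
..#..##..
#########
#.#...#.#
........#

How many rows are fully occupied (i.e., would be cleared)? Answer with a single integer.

Check each row:
  row 0: 1 empty cell -> not full
  row 1: 0 empty cells -> FULL (clear)
  row 2: 7 empty cells -> not full
  row 3: 0 empty cells -> FULL (clear)
  row 4: 0 empty cells -> FULL (clear)
  row 5: 6 empty cells -> not full
  row 6: 0 empty cells -> FULL (clear)
  row 7: 5 empty cells -> not full
  row 8: 8 empty cells -> not full
Total rows cleared: 4

Answer: 4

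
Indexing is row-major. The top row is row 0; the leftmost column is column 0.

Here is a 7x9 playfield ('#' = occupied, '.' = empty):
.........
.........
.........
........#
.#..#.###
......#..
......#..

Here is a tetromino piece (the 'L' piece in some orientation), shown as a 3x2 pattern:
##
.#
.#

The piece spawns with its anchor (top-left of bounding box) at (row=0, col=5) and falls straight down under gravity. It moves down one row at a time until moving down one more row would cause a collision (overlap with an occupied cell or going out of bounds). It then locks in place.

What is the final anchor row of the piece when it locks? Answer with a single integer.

Answer: 1

Derivation:
Spawn at (row=0, col=5). Try each row:
  row 0: fits
  row 1: fits
  row 2: blocked -> lock at row 1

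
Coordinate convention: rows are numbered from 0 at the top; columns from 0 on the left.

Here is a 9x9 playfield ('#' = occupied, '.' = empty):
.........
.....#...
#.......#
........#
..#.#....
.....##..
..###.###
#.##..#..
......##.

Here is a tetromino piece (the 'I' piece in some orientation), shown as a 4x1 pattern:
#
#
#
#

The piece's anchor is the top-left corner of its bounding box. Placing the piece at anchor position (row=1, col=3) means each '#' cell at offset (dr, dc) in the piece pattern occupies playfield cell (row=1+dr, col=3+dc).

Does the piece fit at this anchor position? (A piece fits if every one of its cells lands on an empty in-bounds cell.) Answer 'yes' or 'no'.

Answer: yes

Derivation:
Check each piece cell at anchor (1, 3):
  offset (0,0) -> (1,3): empty -> OK
  offset (1,0) -> (2,3): empty -> OK
  offset (2,0) -> (3,3): empty -> OK
  offset (3,0) -> (4,3): empty -> OK
All cells valid: yes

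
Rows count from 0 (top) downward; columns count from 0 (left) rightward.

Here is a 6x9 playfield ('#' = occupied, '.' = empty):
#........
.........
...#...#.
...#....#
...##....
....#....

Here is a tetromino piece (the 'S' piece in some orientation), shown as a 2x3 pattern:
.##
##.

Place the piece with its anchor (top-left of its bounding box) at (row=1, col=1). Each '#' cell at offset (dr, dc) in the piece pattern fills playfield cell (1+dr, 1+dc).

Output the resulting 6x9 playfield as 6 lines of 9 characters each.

Answer: #........
..##.....
.###...#.
...#....#
...##....
....#....

Derivation:
Fill (1+0,1+1) = (1,2)
Fill (1+0,1+2) = (1,3)
Fill (1+1,1+0) = (2,1)
Fill (1+1,1+1) = (2,2)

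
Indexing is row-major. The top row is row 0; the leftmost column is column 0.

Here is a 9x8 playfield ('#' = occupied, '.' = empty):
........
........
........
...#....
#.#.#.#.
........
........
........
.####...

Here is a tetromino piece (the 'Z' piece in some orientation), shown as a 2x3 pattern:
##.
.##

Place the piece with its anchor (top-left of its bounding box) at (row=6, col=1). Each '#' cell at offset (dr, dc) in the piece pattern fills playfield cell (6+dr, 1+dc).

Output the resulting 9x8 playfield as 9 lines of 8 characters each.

Fill (6+0,1+0) = (6,1)
Fill (6+0,1+1) = (6,2)
Fill (6+1,1+1) = (7,2)
Fill (6+1,1+2) = (7,3)

Answer: ........
........
........
...#....
#.#.#.#.
........
.##.....
..##....
.####...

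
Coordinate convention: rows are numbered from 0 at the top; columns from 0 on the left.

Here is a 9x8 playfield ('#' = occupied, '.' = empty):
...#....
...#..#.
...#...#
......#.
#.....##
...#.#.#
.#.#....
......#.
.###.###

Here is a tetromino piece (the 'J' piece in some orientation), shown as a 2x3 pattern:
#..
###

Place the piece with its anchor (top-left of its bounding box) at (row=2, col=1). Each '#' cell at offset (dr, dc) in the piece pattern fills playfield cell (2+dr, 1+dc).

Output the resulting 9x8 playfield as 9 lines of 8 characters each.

Fill (2+0,1+0) = (2,1)
Fill (2+1,1+0) = (3,1)
Fill (2+1,1+1) = (3,2)
Fill (2+1,1+2) = (3,3)

Answer: ...#....
...#..#.
.#.#...#
.###..#.
#.....##
...#.#.#
.#.#....
......#.
.###.###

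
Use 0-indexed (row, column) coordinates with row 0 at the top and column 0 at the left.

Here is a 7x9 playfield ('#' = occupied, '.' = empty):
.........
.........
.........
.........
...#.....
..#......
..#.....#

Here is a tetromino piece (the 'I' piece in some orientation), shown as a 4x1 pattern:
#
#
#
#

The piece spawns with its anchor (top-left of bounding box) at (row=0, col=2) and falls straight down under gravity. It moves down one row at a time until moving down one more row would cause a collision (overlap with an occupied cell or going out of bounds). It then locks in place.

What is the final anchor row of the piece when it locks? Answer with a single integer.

Spawn at (row=0, col=2). Try each row:
  row 0: fits
  row 1: fits
  row 2: blocked -> lock at row 1

Answer: 1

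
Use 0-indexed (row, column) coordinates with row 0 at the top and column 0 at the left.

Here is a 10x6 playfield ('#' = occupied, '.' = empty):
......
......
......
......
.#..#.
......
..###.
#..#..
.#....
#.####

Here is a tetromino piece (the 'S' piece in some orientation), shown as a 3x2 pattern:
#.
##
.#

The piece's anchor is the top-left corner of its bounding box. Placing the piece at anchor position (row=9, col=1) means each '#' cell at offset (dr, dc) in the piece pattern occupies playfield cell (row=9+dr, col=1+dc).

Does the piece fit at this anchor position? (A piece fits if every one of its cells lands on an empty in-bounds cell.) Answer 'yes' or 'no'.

Answer: no

Derivation:
Check each piece cell at anchor (9, 1):
  offset (0,0) -> (9,1): empty -> OK
  offset (1,0) -> (10,1): out of bounds -> FAIL
  offset (1,1) -> (10,2): out of bounds -> FAIL
  offset (2,1) -> (11,2): out of bounds -> FAIL
All cells valid: no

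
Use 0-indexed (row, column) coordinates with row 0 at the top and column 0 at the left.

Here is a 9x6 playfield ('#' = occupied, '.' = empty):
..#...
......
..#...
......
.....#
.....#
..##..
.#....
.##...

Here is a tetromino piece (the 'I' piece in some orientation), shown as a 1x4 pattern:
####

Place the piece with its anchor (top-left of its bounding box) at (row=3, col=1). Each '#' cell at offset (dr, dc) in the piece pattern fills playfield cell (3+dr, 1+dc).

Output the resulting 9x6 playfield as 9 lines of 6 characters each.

Fill (3+0,1+0) = (3,1)
Fill (3+0,1+1) = (3,2)
Fill (3+0,1+2) = (3,3)
Fill (3+0,1+3) = (3,4)

Answer: ..#...
......
..#...
.####.
.....#
.....#
..##..
.#....
.##...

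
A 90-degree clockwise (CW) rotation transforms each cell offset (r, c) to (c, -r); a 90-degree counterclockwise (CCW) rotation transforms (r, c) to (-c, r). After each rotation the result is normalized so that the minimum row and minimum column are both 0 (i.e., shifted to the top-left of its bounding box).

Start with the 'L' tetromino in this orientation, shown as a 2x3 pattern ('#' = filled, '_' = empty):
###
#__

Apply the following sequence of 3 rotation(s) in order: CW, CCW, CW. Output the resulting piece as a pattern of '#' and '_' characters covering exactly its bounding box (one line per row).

Start:
###
#__
After rotation 1 (CW):
##
_#
_#
After rotation 2 (CCW):
###
#__
After rotation 3 (CW):
##
_#
_#

Answer: ##
_#
_#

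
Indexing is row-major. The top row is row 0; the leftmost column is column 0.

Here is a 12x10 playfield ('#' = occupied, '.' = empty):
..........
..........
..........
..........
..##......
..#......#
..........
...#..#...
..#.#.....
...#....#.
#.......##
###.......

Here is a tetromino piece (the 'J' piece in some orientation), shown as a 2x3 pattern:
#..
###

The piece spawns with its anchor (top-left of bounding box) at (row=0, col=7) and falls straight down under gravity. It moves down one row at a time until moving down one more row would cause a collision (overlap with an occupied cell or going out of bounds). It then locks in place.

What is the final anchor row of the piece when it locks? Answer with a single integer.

Answer: 3

Derivation:
Spawn at (row=0, col=7). Try each row:
  row 0: fits
  row 1: fits
  row 2: fits
  row 3: fits
  row 4: blocked -> lock at row 3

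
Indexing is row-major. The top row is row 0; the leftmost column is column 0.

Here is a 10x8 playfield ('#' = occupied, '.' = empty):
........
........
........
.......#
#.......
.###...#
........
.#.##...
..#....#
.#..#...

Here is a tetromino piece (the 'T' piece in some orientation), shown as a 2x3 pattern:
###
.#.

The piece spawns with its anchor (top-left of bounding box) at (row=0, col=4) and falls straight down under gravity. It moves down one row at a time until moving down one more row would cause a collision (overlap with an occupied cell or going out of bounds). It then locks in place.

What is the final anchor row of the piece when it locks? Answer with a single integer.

Spawn at (row=0, col=4). Try each row:
  row 0: fits
  row 1: fits
  row 2: fits
  row 3: fits
  row 4: fits
  row 5: fits
  row 6: fits
  row 7: blocked -> lock at row 6

Answer: 6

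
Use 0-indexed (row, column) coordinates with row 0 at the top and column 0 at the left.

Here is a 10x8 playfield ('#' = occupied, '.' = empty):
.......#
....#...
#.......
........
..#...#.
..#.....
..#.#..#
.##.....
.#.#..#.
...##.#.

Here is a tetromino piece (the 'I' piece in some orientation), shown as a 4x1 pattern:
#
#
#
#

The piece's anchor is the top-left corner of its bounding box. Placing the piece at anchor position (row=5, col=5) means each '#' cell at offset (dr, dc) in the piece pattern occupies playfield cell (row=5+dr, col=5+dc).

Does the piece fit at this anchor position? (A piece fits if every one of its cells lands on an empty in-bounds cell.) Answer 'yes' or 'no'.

Answer: yes

Derivation:
Check each piece cell at anchor (5, 5):
  offset (0,0) -> (5,5): empty -> OK
  offset (1,0) -> (6,5): empty -> OK
  offset (2,0) -> (7,5): empty -> OK
  offset (3,0) -> (8,5): empty -> OK
All cells valid: yes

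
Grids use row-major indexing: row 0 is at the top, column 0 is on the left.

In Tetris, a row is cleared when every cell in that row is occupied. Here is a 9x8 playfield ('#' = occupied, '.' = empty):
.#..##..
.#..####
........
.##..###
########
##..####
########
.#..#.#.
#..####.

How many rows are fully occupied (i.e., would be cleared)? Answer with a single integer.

Check each row:
  row 0: 5 empty cells -> not full
  row 1: 3 empty cells -> not full
  row 2: 8 empty cells -> not full
  row 3: 3 empty cells -> not full
  row 4: 0 empty cells -> FULL (clear)
  row 5: 2 empty cells -> not full
  row 6: 0 empty cells -> FULL (clear)
  row 7: 5 empty cells -> not full
  row 8: 3 empty cells -> not full
Total rows cleared: 2

Answer: 2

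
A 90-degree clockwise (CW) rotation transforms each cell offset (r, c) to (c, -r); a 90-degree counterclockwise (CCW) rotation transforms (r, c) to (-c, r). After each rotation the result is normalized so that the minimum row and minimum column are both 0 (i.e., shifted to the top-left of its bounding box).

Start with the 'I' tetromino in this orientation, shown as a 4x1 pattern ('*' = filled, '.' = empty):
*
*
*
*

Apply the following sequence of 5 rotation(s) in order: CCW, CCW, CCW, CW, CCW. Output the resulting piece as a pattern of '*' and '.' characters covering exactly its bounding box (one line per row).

Start:
*
*
*
*
After rotation 1 (CCW):
****
After rotation 2 (CCW):
*
*
*
*
After rotation 3 (CCW):
****
After rotation 4 (CW):
*
*
*
*
After rotation 5 (CCW):
****

Answer: ****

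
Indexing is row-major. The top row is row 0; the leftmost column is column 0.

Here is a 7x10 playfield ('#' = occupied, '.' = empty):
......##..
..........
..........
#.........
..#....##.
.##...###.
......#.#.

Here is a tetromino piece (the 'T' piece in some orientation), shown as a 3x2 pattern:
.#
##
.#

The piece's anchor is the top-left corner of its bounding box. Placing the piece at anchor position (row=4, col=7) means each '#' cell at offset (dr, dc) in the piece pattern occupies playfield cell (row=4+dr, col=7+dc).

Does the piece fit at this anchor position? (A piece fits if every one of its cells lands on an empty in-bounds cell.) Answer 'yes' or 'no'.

Answer: no

Derivation:
Check each piece cell at anchor (4, 7):
  offset (0,1) -> (4,8): occupied ('#') -> FAIL
  offset (1,0) -> (5,7): occupied ('#') -> FAIL
  offset (1,1) -> (5,8): occupied ('#') -> FAIL
  offset (2,1) -> (6,8): occupied ('#') -> FAIL
All cells valid: no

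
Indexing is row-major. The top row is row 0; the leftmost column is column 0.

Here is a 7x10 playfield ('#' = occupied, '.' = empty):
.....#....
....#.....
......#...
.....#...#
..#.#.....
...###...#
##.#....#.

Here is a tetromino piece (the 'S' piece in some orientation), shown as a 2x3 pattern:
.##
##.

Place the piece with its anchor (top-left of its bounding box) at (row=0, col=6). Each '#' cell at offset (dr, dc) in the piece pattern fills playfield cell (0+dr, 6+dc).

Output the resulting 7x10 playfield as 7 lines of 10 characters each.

Fill (0+0,6+1) = (0,7)
Fill (0+0,6+2) = (0,8)
Fill (0+1,6+0) = (1,6)
Fill (0+1,6+1) = (1,7)

Answer: .....#.##.
....#.##..
......#...
.....#...#
..#.#.....
...###...#
##.#....#.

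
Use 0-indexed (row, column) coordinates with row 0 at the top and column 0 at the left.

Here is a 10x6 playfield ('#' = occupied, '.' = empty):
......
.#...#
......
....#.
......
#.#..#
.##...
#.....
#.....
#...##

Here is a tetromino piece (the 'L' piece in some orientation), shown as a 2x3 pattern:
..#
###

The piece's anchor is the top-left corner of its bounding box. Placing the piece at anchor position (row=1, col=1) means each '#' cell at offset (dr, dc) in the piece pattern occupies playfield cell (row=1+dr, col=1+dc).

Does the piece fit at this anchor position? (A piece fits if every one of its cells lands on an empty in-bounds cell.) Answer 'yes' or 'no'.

Check each piece cell at anchor (1, 1):
  offset (0,2) -> (1,3): empty -> OK
  offset (1,0) -> (2,1): empty -> OK
  offset (1,1) -> (2,2): empty -> OK
  offset (1,2) -> (2,3): empty -> OK
All cells valid: yes

Answer: yes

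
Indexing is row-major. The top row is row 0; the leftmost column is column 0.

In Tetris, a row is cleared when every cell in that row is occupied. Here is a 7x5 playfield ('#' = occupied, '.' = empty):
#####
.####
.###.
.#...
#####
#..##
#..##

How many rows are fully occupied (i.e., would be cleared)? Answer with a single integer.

Check each row:
  row 0: 0 empty cells -> FULL (clear)
  row 1: 1 empty cell -> not full
  row 2: 2 empty cells -> not full
  row 3: 4 empty cells -> not full
  row 4: 0 empty cells -> FULL (clear)
  row 5: 2 empty cells -> not full
  row 6: 2 empty cells -> not full
Total rows cleared: 2

Answer: 2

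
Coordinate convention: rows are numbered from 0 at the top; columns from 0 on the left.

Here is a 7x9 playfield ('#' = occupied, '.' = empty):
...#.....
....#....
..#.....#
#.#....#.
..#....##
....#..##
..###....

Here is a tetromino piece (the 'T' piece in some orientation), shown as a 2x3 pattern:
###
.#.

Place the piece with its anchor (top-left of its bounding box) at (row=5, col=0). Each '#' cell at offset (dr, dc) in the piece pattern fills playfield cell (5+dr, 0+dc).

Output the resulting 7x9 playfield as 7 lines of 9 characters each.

Answer: ...#.....
....#....
..#.....#
#.#....#.
..#....##
###.#..##
.####....

Derivation:
Fill (5+0,0+0) = (5,0)
Fill (5+0,0+1) = (5,1)
Fill (5+0,0+2) = (5,2)
Fill (5+1,0+1) = (6,1)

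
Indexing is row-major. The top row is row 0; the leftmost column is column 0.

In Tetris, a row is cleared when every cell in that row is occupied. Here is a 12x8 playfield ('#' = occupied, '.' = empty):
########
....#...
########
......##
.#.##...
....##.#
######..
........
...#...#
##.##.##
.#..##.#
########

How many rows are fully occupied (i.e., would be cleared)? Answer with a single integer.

Check each row:
  row 0: 0 empty cells -> FULL (clear)
  row 1: 7 empty cells -> not full
  row 2: 0 empty cells -> FULL (clear)
  row 3: 6 empty cells -> not full
  row 4: 5 empty cells -> not full
  row 5: 5 empty cells -> not full
  row 6: 2 empty cells -> not full
  row 7: 8 empty cells -> not full
  row 8: 6 empty cells -> not full
  row 9: 2 empty cells -> not full
  row 10: 4 empty cells -> not full
  row 11: 0 empty cells -> FULL (clear)
Total rows cleared: 3

Answer: 3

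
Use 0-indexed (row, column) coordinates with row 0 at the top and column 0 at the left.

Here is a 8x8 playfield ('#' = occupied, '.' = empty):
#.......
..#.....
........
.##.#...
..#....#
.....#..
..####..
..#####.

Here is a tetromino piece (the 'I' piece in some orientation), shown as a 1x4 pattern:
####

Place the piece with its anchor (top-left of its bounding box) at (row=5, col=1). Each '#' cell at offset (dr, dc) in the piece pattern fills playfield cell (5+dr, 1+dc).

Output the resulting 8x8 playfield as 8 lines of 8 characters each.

Answer: #.......
..#.....
........
.##.#...
..#....#
.#####..
..####..
..#####.

Derivation:
Fill (5+0,1+0) = (5,1)
Fill (5+0,1+1) = (5,2)
Fill (5+0,1+2) = (5,3)
Fill (5+0,1+3) = (5,4)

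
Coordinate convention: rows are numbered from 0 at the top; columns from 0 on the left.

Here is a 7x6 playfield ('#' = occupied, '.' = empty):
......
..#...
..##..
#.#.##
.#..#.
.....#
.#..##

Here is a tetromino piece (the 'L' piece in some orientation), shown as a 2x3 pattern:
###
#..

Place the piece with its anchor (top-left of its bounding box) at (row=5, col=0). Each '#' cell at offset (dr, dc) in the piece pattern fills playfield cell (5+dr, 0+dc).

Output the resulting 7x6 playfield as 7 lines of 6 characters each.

Answer: ......
..#...
..##..
#.#.##
.#..#.
###..#
##..##

Derivation:
Fill (5+0,0+0) = (5,0)
Fill (5+0,0+1) = (5,1)
Fill (5+0,0+2) = (5,2)
Fill (5+1,0+0) = (6,0)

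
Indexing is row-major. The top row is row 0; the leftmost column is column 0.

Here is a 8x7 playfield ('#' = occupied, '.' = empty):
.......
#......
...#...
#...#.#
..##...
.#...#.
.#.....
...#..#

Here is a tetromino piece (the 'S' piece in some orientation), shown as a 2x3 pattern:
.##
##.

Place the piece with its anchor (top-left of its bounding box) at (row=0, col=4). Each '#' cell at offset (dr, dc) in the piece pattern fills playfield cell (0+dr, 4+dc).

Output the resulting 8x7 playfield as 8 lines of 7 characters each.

Fill (0+0,4+1) = (0,5)
Fill (0+0,4+2) = (0,6)
Fill (0+1,4+0) = (1,4)
Fill (0+1,4+1) = (1,5)

Answer: .....##
#...##.
...#...
#...#.#
..##...
.#...#.
.#.....
...#..#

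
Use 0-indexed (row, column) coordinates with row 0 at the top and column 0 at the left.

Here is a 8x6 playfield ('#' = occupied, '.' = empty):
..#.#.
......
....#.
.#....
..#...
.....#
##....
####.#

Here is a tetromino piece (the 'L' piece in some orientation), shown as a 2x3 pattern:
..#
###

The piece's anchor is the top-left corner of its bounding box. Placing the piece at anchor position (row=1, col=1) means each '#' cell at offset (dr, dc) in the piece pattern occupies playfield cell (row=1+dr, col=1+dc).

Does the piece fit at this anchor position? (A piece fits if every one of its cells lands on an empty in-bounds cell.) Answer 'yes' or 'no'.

Check each piece cell at anchor (1, 1):
  offset (0,2) -> (1,3): empty -> OK
  offset (1,0) -> (2,1): empty -> OK
  offset (1,1) -> (2,2): empty -> OK
  offset (1,2) -> (2,3): empty -> OK
All cells valid: yes

Answer: yes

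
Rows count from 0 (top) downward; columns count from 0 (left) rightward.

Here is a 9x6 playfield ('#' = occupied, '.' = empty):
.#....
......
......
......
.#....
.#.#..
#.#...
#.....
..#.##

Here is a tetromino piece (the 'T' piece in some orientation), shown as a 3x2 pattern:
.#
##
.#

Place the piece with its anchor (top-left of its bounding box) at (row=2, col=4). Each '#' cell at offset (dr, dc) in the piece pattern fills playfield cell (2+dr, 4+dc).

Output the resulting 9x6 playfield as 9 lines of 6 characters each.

Answer: .#....
......
.....#
....##
.#...#
.#.#..
#.#...
#.....
..#.##

Derivation:
Fill (2+0,4+1) = (2,5)
Fill (2+1,4+0) = (3,4)
Fill (2+1,4+1) = (3,5)
Fill (2+2,4+1) = (4,5)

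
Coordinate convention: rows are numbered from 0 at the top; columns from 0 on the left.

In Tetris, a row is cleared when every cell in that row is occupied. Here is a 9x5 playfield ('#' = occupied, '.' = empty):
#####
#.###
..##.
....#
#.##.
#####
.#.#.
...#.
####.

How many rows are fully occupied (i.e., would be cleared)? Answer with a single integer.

Answer: 2

Derivation:
Check each row:
  row 0: 0 empty cells -> FULL (clear)
  row 1: 1 empty cell -> not full
  row 2: 3 empty cells -> not full
  row 3: 4 empty cells -> not full
  row 4: 2 empty cells -> not full
  row 5: 0 empty cells -> FULL (clear)
  row 6: 3 empty cells -> not full
  row 7: 4 empty cells -> not full
  row 8: 1 empty cell -> not full
Total rows cleared: 2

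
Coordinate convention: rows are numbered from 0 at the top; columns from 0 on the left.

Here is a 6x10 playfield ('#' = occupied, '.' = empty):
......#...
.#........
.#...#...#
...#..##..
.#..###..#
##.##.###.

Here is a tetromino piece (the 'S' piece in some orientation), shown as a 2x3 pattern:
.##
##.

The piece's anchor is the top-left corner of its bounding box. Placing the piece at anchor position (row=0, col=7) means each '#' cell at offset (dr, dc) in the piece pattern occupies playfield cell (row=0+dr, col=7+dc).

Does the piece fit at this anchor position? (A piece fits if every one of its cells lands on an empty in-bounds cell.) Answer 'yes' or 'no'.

Answer: yes

Derivation:
Check each piece cell at anchor (0, 7):
  offset (0,1) -> (0,8): empty -> OK
  offset (0,2) -> (0,9): empty -> OK
  offset (1,0) -> (1,7): empty -> OK
  offset (1,1) -> (1,8): empty -> OK
All cells valid: yes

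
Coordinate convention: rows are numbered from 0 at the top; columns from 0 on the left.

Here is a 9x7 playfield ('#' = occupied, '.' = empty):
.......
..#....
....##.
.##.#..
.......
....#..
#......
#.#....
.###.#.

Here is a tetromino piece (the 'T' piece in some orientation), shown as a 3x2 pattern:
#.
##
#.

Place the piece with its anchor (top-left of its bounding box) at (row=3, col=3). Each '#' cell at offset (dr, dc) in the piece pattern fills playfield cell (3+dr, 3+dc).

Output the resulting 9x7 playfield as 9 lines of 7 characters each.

Fill (3+0,3+0) = (3,3)
Fill (3+1,3+0) = (4,3)
Fill (3+1,3+1) = (4,4)
Fill (3+2,3+0) = (5,3)

Answer: .......
..#....
....##.
.####..
...##..
...##..
#......
#.#....
.###.#.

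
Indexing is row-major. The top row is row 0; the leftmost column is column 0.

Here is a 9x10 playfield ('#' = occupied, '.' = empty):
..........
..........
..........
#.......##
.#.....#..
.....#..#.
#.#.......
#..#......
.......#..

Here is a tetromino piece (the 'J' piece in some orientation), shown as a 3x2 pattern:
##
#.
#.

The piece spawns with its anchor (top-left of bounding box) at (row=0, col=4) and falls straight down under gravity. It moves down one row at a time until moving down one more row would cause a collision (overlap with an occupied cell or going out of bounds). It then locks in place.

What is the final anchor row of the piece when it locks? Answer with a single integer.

Spawn at (row=0, col=4). Try each row:
  row 0: fits
  row 1: fits
  row 2: fits
  row 3: fits
  row 4: fits
  row 5: blocked -> lock at row 4

Answer: 4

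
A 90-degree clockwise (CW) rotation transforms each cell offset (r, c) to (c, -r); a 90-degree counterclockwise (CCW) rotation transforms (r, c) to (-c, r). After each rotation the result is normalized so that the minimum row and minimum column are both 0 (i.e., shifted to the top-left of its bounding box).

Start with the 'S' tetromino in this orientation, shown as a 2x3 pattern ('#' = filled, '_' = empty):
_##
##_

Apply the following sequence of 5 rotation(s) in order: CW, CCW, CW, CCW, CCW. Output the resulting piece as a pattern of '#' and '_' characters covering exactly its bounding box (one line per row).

Answer: #_
##
_#

Derivation:
Start:
_##
##_
After rotation 1 (CW):
#_
##
_#
After rotation 2 (CCW):
_##
##_
After rotation 3 (CW):
#_
##
_#
After rotation 4 (CCW):
_##
##_
After rotation 5 (CCW):
#_
##
_#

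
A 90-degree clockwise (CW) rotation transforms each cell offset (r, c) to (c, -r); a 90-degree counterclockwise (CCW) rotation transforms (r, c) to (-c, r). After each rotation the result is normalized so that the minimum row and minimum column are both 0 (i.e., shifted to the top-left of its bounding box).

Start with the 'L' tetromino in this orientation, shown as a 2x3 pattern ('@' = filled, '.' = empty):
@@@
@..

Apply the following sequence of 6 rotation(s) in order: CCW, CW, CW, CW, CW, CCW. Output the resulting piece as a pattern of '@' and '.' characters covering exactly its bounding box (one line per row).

Start:
@@@
@..
After rotation 1 (CCW):
@.
@.
@@
After rotation 2 (CW):
@@@
@..
After rotation 3 (CW):
@@
.@
.@
After rotation 4 (CW):
..@
@@@
After rotation 5 (CW):
@.
@.
@@
After rotation 6 (CCW):
..@
@@@

Answer: ..@
@@@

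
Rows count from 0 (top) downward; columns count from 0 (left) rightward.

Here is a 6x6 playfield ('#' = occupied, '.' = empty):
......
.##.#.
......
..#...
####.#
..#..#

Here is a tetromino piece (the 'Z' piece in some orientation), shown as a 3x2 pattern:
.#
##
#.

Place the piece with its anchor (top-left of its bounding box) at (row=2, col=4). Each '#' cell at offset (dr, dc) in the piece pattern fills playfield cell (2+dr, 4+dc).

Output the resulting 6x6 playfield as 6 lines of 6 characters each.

Fill (2+0,4+1) = (2,5)
Fill (2+1,4+0) = (3,4)
Fill (2+1,4+1) = (3,5)
Fill (2+2,4+0) = (4,4)

Answer: ......
.##.#.
.....#
..#.##
######
..#..#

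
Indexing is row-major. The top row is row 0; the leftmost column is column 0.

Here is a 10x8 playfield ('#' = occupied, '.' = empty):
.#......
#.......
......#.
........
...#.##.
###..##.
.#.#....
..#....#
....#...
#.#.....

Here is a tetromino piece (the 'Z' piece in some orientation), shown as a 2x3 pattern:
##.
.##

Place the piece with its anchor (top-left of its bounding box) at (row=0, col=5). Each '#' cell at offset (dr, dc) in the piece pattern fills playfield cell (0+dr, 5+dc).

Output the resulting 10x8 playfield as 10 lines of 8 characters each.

Answer: .#...##.
#.....##
......#.
........
...#.##.
###..##.
.#.#....
..#....#
....#...
#.#.....

Derivation:
Fill (0+0,5+0) = (0,5)
Fill (0+0,5+1) = (0,6)
Fill (0+1,5+1) = (1,6)
Fill (0+1,5+2) = (1,7)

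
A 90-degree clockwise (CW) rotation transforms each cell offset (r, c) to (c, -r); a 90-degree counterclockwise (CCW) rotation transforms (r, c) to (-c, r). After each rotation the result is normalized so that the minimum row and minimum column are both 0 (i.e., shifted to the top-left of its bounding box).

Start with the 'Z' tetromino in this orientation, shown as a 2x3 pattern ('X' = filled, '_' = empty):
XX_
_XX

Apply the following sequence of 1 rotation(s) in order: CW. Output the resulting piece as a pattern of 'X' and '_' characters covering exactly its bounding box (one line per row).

Answer: _X
XX
X_

Derivation:
Start:
XX_
_XX
After rotation 1 (CW):
_X
XX
X_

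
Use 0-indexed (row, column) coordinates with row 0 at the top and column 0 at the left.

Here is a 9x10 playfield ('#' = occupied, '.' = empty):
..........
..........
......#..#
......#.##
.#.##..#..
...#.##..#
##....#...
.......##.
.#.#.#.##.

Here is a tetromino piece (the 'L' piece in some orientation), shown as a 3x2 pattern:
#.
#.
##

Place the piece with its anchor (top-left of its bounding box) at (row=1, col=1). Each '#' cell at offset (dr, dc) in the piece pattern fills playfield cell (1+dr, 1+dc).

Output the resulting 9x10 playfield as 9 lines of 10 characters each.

Answer: ..........
.#........
.#....#..#
.##...#.##
.#.##..#..
...#.##..#
##....#...
.......##.
.#.#.#.##.

Derivation:
Fill (1+0,1+0) = (1,1)
Fill (1+1,1+0) = (2,1)
Fill (1+2,1+0) = (3,1)
Fill (1+2,1+1) = (3,2)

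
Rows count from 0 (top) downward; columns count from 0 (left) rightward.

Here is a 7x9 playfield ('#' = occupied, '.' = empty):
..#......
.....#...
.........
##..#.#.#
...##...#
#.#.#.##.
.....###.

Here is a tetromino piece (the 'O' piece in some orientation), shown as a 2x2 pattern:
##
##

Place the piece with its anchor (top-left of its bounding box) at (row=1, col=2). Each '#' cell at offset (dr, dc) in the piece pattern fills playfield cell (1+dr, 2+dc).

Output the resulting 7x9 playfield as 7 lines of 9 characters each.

Answer: ..#......
..##.#...
..##.....
##..#.#.#
...##...#
#.#.#.##.
.....###.

Derivation:
Fill (1+0,2+0) = (1,2)
Fill (1+0,2+1) = (1,3)
Fill (1+1,2+0) = (2,2)
Fill (1+1,2+1) = (2,3)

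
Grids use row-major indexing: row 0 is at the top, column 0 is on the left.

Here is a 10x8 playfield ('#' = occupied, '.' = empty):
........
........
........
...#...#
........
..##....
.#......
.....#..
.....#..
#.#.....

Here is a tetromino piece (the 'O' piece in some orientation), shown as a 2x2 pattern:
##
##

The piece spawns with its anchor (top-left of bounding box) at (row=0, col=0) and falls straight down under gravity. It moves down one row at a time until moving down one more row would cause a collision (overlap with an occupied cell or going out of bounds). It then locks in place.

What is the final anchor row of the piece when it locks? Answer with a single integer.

Spawn at (row=0, col=0). Try each row:
  row 0: fits
  row 1: fits
  row 2: fits
  row 3: fits
  row 4: fits
  row 5: blocked -> lock at row 4

Answer: 4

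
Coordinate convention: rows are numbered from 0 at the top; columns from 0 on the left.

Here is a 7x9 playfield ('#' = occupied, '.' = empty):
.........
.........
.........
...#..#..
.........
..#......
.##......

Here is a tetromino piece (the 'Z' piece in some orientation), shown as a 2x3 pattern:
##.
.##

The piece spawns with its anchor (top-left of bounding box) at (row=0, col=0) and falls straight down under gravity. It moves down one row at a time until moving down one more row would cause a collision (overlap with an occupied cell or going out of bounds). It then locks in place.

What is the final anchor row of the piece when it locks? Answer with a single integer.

Spawn at (row=0, col=0). Try each row:
  row 0: fits
  row 1: fits
  row 2: fits
  row 3: fits
  row 4: blocked -> lock at row 3

Answer: 3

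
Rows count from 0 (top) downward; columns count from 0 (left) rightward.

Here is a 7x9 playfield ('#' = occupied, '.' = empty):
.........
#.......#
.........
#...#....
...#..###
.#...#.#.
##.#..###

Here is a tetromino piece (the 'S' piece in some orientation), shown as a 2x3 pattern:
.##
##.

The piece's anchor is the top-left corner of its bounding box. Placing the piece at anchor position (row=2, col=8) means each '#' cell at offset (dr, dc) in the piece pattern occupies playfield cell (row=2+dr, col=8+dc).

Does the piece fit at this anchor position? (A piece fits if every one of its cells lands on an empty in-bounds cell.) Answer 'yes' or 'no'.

Check each piece cell at anchor (2, 8):
  offset (0,1) -> (2,9): out of bounds -> FAIL
  offset (0,2) -> (2,10): out of bounds -> FAIL
  offset (1,0) -> (3,8): empty -> OK
  offset (1,1) -> (3,9): out of bounds -> FAIL
All cells valid: no

Answer: no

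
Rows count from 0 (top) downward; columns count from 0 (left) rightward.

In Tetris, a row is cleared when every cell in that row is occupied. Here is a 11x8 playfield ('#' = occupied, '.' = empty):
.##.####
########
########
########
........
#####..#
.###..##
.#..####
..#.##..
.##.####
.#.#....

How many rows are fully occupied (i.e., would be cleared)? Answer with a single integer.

Answer: 3

Derivation:
Check each row:
  row 0: 2 empty cells -> not full
  row 1: 0 empty cells -> FULL (clear)
  row 2: 0 empty cells -> FULL (clear)
  row 3: 0 empty cells -> FULL (clear)
  row 4: 8 empty cells -> not full
  row 5: 2 empty cells -> not full
  row 6: 3 empty cells -> not full
  row 7: 3 empty cells -> not full
  row 8: 5 empty cells -> not full
  row 9: 2 empty cells -> not full
  row 10: 6 empty cells -> not full
Total rows cleared: 3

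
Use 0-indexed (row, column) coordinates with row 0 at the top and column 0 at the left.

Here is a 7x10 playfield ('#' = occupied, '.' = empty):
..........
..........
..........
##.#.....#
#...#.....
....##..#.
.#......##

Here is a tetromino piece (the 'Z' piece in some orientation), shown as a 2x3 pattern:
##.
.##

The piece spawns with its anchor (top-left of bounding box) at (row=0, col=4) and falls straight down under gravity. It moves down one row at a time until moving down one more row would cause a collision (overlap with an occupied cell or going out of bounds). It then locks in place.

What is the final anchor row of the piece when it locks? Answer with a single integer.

Answer: 3

Derivation:
Spawn at (row=0, col=4). Try each row:
  row 0: fits
  row 1: fits
  row 2: fits
  row 3: fits
  row 4: blocked -> lock at row 3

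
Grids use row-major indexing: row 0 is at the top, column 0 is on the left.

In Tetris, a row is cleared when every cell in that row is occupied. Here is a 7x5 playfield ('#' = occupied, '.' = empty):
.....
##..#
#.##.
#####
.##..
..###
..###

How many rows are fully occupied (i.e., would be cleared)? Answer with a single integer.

Check each row:
  row 0: 5 empty cells -> not full
  row 1: 2 empty cells -> not full
  row 2: 2 empty cells -> not full
  row 3: 0 empty cells -> FULL (clear)
  row 4: 3 empty cells -> not full
  row 5: 2 empty cells -> not full
  row 6: 2 empty cells -> not full
Total rows cleared: 1

Answer: 1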